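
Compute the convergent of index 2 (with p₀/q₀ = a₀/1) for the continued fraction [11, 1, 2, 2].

35/3

Using pₖ = aₖpₖ₋₁ + pₖ₋₂, qₖ = aₖqₖ₋₁ + qₖ₋₂ (with p₋₁=1, p₋₂=0, q₋₁=0, q₋₂=1):
  k=0: a=11, p=11, q=1
  k=1: a=1, p=12, q=1
  k=2: a=2, p=35, q=3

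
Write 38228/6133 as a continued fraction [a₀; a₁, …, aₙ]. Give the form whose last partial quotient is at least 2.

[6; 4, 3, 2, 6, 6, 5]

38228 = 6*6133 + 1430
6133 = 4*1430 + 413
1430 = 3*413 + 191
413 = 2*191 + 31
191 = 6*31 + 5
31 = 6*5 + 1
5 = 5*1 + 0  (stop)
So 38228/6133 = [6; 4, 3, 2, 6, 6, 5].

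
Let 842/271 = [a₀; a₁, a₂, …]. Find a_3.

842 = 3·271 + 29   →  a_0 = 3
271 = 9·29 + 10   →  a_1 = 9
29 = 2·10 + 9   →  a_2 = 2
10 = 1·9 + 1   →  a_3 = 1

1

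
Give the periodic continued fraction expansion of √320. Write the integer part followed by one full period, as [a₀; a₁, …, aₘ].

[17; 1, 7, 1, 34]

a₀ = ⌊√320⌋ = 17.
With m₀=0, d₀=1 and mₖ₊₁ = dₖaₖ − mₖ, dₖ₊₁ = (n − mₖ₊₁²)/dₖ, aₖ₊₁ = ⌊(a₀+mₖ₊₁)/dₖ₊₁⌋:
  k=1: m=17, d=31, a=1
  k=2: m=14, d=4, a=7
  k=3: m=14, d=31, a=1
  k=4: m=17, d=1, a=34
d=1 and a=2a₀=34 at k=4, so the next step gives (m, d) = (17, 31) again — its k=1 value — and the period has length 4.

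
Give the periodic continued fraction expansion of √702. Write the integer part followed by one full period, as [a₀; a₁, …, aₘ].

a₀ = ⌊√702⌋ = 26.
With m₀=0, d₀=1 and mₖ₊₁ = dₖaₖ − mₖ, dₖ₊₁ = (n − mₖ₊₁²)/dₖ, aₖ₊₁ = ⌊(a₀+mₖ₊₁)/dₖ₊₁⌋:
  k=1: m=26, d=26, a=2
  k=2: m=26, d=1, a=52
d=1 and a=2a₀=52 at k=2, so the next step gives (m, d) = (26, 26) again — its k=1 value — and the period has length 2.

[26; 2, 52]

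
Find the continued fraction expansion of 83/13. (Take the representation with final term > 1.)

[6; 2, 1, 1, 2]

83 = 6*13 + 5
13 = 2*5 + 3
5 = 1*3 + 2
3 = 1*2 + 1
2 = 2*1 + 0  (stop)
So 83/13 = [6; 2, 1, 1, 2].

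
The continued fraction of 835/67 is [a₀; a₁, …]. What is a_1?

2

835 = 12·67 + 31   →  a_0 = 12
67 = 2·31 + 5   →  a_1 = 2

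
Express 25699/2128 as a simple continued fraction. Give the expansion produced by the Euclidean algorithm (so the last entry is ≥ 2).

[12; 13, 18, 9]

25699 = 12*2128 + 163
2128 = 13*163 + 9
163 = 18*9 + 1
9 = 9*1 + 0  (stop)
So 25699/2128 = [12; 13, 18, 9].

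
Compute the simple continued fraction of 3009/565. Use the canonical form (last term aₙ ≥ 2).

3009 = 5*565 + 184
565 = 3*184 + 13
184 = 14*13 + 2
13 = 6*2 + 1
2 = 2*1 + 0  (stop)
So 3009/565 = [5; 3, 14, 6, 2].

[5; 3, 14, 6, 2]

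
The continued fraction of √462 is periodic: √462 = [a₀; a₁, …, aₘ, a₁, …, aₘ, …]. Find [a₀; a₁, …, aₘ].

a₀ = ⌊√462⌋ = 21.
With m₀=0, d₀=1 and mₖ₊₁ = dₖaₖ − mₖ, dₖ₊₁ = (n − mₖ₊₁²)/dₖ, aₖ₊₁ = ⌊(a₀+mₖ₊₁)/dₖ₊₁⌋:
  k=1: m=21, d=21, a=2
  k=2: m=21, d=1, a=42
d=1 and a=2a₀=42 at k=2, so the next step gives (m, d) = (21, 21) again — its k=1 value — and the period has length 2.

[21; 2, 42]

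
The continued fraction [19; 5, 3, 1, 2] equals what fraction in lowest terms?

Fold from the inside: start with 2/1.
  1 + 1/2 = 3/2
  3 + 2/3 = 11/3
  5 + 3/11 = 58/11
  19 + 11/58 = 1113/58

1113/58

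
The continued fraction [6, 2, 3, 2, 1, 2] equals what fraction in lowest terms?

Fold from the inside: start with 2/1.
  1 + 1/2 = 3/2
  2 + 2/3 = 8/3
  3 + 3/8 = 27/8
  2 + 8/27 = 62/27
  6 + 27/62 = 399/62

399/62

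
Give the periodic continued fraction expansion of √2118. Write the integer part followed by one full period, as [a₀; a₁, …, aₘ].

[46; 46, 92]

a₀ = ⌊√2118⌋ = 46.
With m₀=0, d₀=1 and mₖ₊₁ = dₖaₖ − mₖ, dₖ₊₁ = (n − mₖ₊₁²)/dₖ, aₖ₊₁ = ⌊(a₀+mₖ₊₁)/dₖ₊₁⌋:
  k=1: m=46, d=2, a=46
  k=2: m=46, d=1, a=92
d=1 and a=2a₀=92 at k=2, so the next step gives (m, d) = (46, 2) again — its k=1 value — and the period has length 2.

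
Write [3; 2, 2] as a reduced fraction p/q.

Using pₖ = aₖpₖ₋₁ + pₖ₋₂ and qₖ = aₖqₖ₋₁ + qₖ₋₂:
  k=0: a=3, p=3, q=1
  k=1: a=2, p=7, q=2
  k=2: a=2, p=17, q=5

17/5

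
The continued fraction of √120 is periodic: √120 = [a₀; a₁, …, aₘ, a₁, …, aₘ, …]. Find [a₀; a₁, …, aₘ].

a₀ = ⌊√120⌋ = 10.
With m₀=0, d₀=1 and mₖ₊₁ = dₖaₖ − mₖ, dₖ₊₁ = (n − mₖ₊₁²)/dₖ, aₖ₊₁ = ⌊(a₀+mₖ₊₁)/dₖ₊₁⌋:
  k=1: m=10, d=20, a=1
  k=2: m=10, d=1, a=20
d=1 and a=2a₀=20 at k=2, so the next step gives (m, d) = (10, 20) again — its k=1 value — and the period has length 2.

[10; 1, 20]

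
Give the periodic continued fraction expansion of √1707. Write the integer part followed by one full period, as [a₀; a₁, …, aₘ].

[41; 3, 6, 41, 6, 3, 82]

a₀ = ⌊√1707⌋ = 41.
With m₀=0, d₀=1 and mₖ₊₁ = dₖaₖ − mₖ, dₖ₊₁ = (n − mₖ₊₁²)/dₖ, aₖ₊₁ = ⌊(a₀+mₖ₊₁)/dₖ₊₁⌋:
  k=1: m=41, d=26, a=3
  k=2: m=37, d=13, a=6
  k=3: m=41, d=2, a=41
  k=4: m=41, d=13, a=6
  k=5: m=37, d=26, a=3
  k=6: m=41, d=1, a=82
d=1 and a=2a₀=82 at k=6, so the next step gives (m, d) = (41, 26) again — its k=1 value — and the period has length 6.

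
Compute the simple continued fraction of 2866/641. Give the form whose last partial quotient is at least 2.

[4; 2, 8, 6, 6]

2866 = 4×641 + 302
641 = 2×302 + 37
302 = 8×37 + 6
37 = 6×6 + 1
6 = 6×1 + 0  (stop)
So 2866/641 = [4; 2, 8, 6, 6].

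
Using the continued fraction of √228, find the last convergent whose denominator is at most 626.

4545/301

√228 = [15; 10, 30, …] (period length 2).
Convergents:
  p_0/q_0 = 15/1
  p_1/q_1 = 151/10
  p_2/q_2 = 4545/301
  p_3/q_3 = 45601/3020
q_2 = 301 ≤ 626 < 3020 = q_3, so the answer is 4545/301.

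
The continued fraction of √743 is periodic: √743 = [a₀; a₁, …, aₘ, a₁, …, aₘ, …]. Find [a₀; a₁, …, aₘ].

a₀ = ⌊√743⌋ = 27.
With m₀=0, d₀=1 and mₖ₊₁ = dₖaₖ − mₖ, dₖ₊₁ = (n − mₖ₊₁²)/dₖ, aₖ₊₁ = ⌊(a₀+mₖ₊₁)/dₖ₊₁⌋:
  k=1: m=27, d=14, a=3
  k=2: m=15, d=37, a=1
  k=3: m=22, d=7, a=7
  k=4: m=27, d=2, a=27
  k=5: m=27, d=7, a=7
  k=6: m=22, d=37, a=1
  k=7: m=15, d=14, a=3
  k=8: m=27, d=1, a=54
d=1 and a=2a₀=54 at k=8, so the next step gives (m, d) = (27, 14) again — its k=1 value — and the period has length 8.

[27; 3, 1, 7, 27, 7, 1, 3, 54]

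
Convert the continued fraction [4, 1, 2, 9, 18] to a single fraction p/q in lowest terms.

2372/507

Using pₖ = aₖpₖ₋₁ + pₖ₋₂ and qₖ = aₖqₖ₋₁ + qₖ₋₂:
  k=0: a=4, p=4, q=1
  k=1: a=1, p=5, q=1
  k=2: a=2, p=14, q=3
  k=3: a=9, p=131, q=28
  k=4: a=18, p=2372, q=507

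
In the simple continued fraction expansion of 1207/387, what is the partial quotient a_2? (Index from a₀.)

2

1207 = 3·387 + 46   →  a_0 = 3
387 = 8·46 + 19   →  a_1 = 8
46 = 2·19 + 8   →  a_2 = 2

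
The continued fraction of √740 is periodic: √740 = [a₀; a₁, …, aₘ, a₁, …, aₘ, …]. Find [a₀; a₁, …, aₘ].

a₀ = ⌊√740⌋ = 27.
With m₀=0, d₀=1 and mₖ₊₁ = dₖaₖ − mₖ, dₖ₊₁ = (n − mₖ₊₁²)/dₖ, aₖ₊₁ = ⌊(a₀+mₖ₊₁)/dₖ₊₁⌋:
  k=1: m=27, d=11, a=4
  k=2: m=17, d=41, a=1
  k=3: m=24, d=4, a=12
  k=4: m=24, d=41, a=1
  k=5: m=17, d=11, a=4
  k=6: m=27, d=1, a=54
d=1 and a=2a₀=54 at k=6, so the next step gives (m, d) = (27, 11) again — its k=1 value — and the period has length 6.

[27; 4, 1, 12, 1, 4, 54]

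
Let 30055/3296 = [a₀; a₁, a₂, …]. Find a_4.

18

30055 = 9·3296 + 391   →  a_0 = 9
3296 = 8·391 + 168   →  a_1 = 8
391 = 2·168 + 55   →  a_2 = 2
168 = 3·55 + 3   →  a_3 = 3
55 = 18·3 + 1   →  a_4 = 18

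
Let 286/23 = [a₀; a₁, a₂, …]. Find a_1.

286 = 12·23 + 10   →  a_0 = 12
23 = 2·10 + 3   →  a_1 = 2

2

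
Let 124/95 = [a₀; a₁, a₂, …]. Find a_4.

124 = 1·95 + 29   →  a_0 = 1
95 = 3·29 + 8   →  a_1 = 3
29 = 3·8 + 5   →  a_2 = 3
8 = 1·5 + 3   →  a_3 = 1
5 = 1·3 + 2   →  a_4 = 1

1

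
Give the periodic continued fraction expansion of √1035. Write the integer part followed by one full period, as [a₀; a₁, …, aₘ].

[32; 5, 1, 5, 64]

a₀ = ⌊√1035⌋ = 32.
With m₀=0, d₀=1 and mₖ₊₁ = dₖaₖ − mₖ, dₖ₊₁ = (n − mₖ₊₁²)/dₖ, aₖ₊₁ = ⌊(a₀+mₖ₊₁)/dₖ₊₁⌋:
  k=1: m=32, d=11, a=5
  k=2: m=23, d=46, a=1
  k=3: m=23, d=11, a=5
  k=4: m=32, d=1, a=64
d=1 and a=2a₀=64 at k=4, so the next step gives (m, d) = (32, 11) again — its k=1 value — and the period has length 4.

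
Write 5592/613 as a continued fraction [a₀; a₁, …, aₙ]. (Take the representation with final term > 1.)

[9; 8, 5, 1, 3, 3]

5592 = 9×613 + 75
613 = 8×75 + 13
75 = 5×13 + 10
13 = 1×10 + 3
10 = 3×3 + 1
3 = 3×1 + 0  (stop)
So 5592/613 = [9; 8, 5, 1, 3, 3].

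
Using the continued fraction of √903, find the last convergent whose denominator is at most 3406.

√903 = [30; 20, 60, …] (period length 2).
Convergents:
  p_0/q_0 = 30/1
  p_1/q_1 = 601/20
  p_2/q_2 = 36090/1201
  p_3/q_3 = 722401/24040
q_2 = 1201 ≤ 3406 < 24040 = q_3, so the answer is 36090/1201.

36090/1201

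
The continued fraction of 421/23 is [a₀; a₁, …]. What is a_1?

421 = 18·23 + 7   →  a_0 = 18
23 = 3·7 + 2   →  a_1 = 3

3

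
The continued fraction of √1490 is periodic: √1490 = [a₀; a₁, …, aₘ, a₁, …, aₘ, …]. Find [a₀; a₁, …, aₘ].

[38; 1, 1, 1, 1, 76]

a₀ = ⌊√1490⌋ = 38.
With m₀=0, d₀=1 and mₖ₊₁ = dₖaₖ − mₖ, dₖ₊₁ = (n − mₖ₊₁²)/dₖ, aₖ₊₁ = ⌊(a₀+mₖ₊₁)/dₖ₊₁⌋:
  k=1: m=38, d=46, a=1
  k=2: m=8, d=31, a=1
  k=3: m=23, d=31, a=1
  k=4: m=8, d=46, a=1
  k=5: m=38, d=1, a=76
d=1 and a=2a₀=76 at k=5, so the next step gives (m, d) = (38, 46) again — its k=1 value — and the period has length 5.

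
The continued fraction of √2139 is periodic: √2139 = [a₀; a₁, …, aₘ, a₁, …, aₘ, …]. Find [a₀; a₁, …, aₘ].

[46; 4, 92]

a₀ = ⌊√2139⌋ = 46.
With m₀=0, d₀=1 and mₖ₊₁ = dₖaₖ − mₖ, dₖ₊₁ = (n − mₖ₊₁²)/dₖ, aₖ₊₁ = ⌊(a₀+mₖ₊₁)/dₖ₊₁⌋:
  k=1: m=46, d=23, a=4
  k=2: m=46, d=1, a=92
d=1 and a=2a₀=92 at k=2, so the next step gives (m, d) = (46, 23) again — its k=1 value — and the period has length 2.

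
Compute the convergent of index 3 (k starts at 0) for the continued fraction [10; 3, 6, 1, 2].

227/22

Using pₖ = aₖpₖ₋₁ + pₖ₋₂, qₖ = aₖqₖ₋₁ + qₖ₋₂ (with p₋₁=1, p₋₂=0, q₋₁=0, q₋₂=1):
  k=0: a=10, p=10, q=1
  k=1: a=3, p=31, q=3
  k=2: a=6, p=196, q=19
  k=3: a=1, p=227, q=22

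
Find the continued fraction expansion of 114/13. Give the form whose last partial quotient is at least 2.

[8; 1, 3, 3]

114 = 8*13 + 10
13 = 1*10 + 3
10 = 3*3 + 1
3 = 3*1 + 0  (stop)
So 114/13 = [8; 1, 3, 3].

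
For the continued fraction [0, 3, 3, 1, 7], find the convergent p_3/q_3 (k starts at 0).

4/13

Using pₖ = aₖpₖ₋₁ + pₖ₋₂, qₖ = aₖqₖ₋₁ + qₖ₋₂ (with p₋₁=1, p₋₂=0, q₋₁=0, q₋₂=1):
  k=0: a=0, p=0, q=1
  k=1: a=3, p=1, q=3
  k=2: a=3, p=3, q=10
  k=3: a=1, p=4, q=13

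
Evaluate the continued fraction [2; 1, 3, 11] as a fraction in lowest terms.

Using pₖ = aₖpₖ₋₁ + pₖ₋₂ and qₖ = aₖqₖ₋₁ + qₖ₋₂:
  k=0: a=2, p=2, q=1
  k=1: a=1, p=3, q=1
  k=2: a=3, p=11, q=4
  k=3: a=11, p=124, q=45

124/45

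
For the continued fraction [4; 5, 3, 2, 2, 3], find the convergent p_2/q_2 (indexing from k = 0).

67/16

Using pₖ = aₖpₖ₋₁ + pₖ₋₂, qₖ = aₖqₖ₋₁ + qₖ₋₂ (with p₋₁=1, p₋₂=0, q₋₁=0, q₋₂=1):
  k=0: a=4, p=4, q=1
  k=1: a=5, p=21, q=5
  k=2: a=3, p=67, q=16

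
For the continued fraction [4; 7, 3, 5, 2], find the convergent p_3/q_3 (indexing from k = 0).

484/117

Using pₖ = aₖpₖ₋₁ + pₖ₋₂, qₖ = aₖqₖ₋₁ + qₖ₋₂ (with p₋₁=1, p₋₂=0, q₋₁=0, q₋₂=1):
  k=0: a=4, p=4, q=1
  k=1: a=7, p=29, q=7
  k=2: a=3, p=91, q=22
  k=3: a=5, p=484, q=117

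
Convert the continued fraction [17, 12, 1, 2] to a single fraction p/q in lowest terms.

649/38

Fold from the inside: start with 2/1.
  1 + 1/2 = 3/2
  12 + 2/3 = 38/3
  17 + 3/38 = 649/38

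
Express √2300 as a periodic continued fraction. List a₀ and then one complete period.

a₀ = ⌊√2300⌋ = 47.
With m₀=0, d₀=1 and mₖ₊₁ = dₖaₖ − mₖ, dₖ₊₁ = (n − mₖ₊₁²)/dₖ, aₖ₊₁ = ⌊(a₀+mₖ₊₁)/dₖ₊₁⌋:
  k=1: m=47, d=91, a=1
  k=2: m=44, d=4, a=22
  k=3: m=44, d=91, a=1
  k=4: m=47, d=1, a=94
d=1 and a=2a₀=94 at k=4, so the next step gives (m, d) = (47, 91) again — its k=1 value — and the period has length 4.

[47; 1, 22, 1, 94]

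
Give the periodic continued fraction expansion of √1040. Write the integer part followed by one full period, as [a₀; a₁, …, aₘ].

a₀ = ⌊√1040⌋ = 32.
With m₀=0, d₀=1 and mₖ₊₁ = dₖaₖ − mₖ, dₖ₊₁ = (n − mₖ₊₁²)/dₖ, aₖ₊₁ = ⌊(a₀+mₖ₊₁)/dₖ₊₁⌋:
  k=1: m=32, d=16, a=4
  k=2: m=32, d=1, a=64
d=1 and a=2a₀=64 at k=2, so the next step gives (m, d) = (32, 16) again — its k=1 value — and the period has length 2.

[32; 4, 64]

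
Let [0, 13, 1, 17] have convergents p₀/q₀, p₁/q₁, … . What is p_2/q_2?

1/14

Using pₖ = aₖpₖ₋₁ + pₖ₋₂, qₖ = aₖqₖ₋₁ + qₖ₋₂ (with p₋₁=1, p₋₂=0, q₋₁=0, q₋₂=1):
  k=0: a=0, p=0, q=1
  k=1: a=13, p=1, q=13
  k=2: a=1, p=1, q=14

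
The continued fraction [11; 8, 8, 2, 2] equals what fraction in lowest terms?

3793/341

Fold from the inside: start with 2/1.
  2 + 1/2 = 5/2
  8 + 2/5 = 42/5
  8 + 5/42 = 341/42
  11 + 42/341 = 3793/341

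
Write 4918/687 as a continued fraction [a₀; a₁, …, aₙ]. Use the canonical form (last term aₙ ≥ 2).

[7; 6, 3, 3, 3, 3]

4918 = 7*687 + 109
687 = 6*109 + 33
109 = 3*33 + 10
33 = 3*10 + 3
10 = 3*3 + 1
3 = 3*1 + 0  (stop)
So 4918/687 = [7; 6, 3, 3, 3, 3].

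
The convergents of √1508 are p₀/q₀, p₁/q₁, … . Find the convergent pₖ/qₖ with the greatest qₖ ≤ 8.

233/6

√1508 = [38; 1, 4, 1, 76, …] (period length 4).
Convergents:
  p_0/q_0 = 38/1
  p_1/q_1 = 39/1
  p_2/q_2 = 194/5
  p_3/q_3 = 233/6
  p_4/q_4 = 17902/461
q_3 = 6 ≤ 8 < 461 = q_4, so the answer is 233/6.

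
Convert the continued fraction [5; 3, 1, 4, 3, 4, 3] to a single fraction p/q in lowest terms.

4473/850

Using pₖ = aₖpₖ₋₁ + pₖ₋₂ and qₖ = aₖqₖ₋₁ + qₖ₋₂:
  k=0: a=5, p=5, q=1
  k=1: a=3, p=16, q=3
  k=2: a=1, p=21, q=4
  k=3: a=4, p=100, q=19
  k=4: a=3, p=321, q=61
  k=5: a=4, p=1384, q=263
  k=6: a=3, p=4473, q=850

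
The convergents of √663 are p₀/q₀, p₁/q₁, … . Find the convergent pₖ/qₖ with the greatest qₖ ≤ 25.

103/4

√663 = [25; 1, 2, 1, 50, …] (period length 4).
Convergents:
  p_0/q_0 = 25/1
  p_1/q_1 = 26/1
  p_2/q_2 = 77/3
  p_3/q_3 = 103/4
  p_4/q_4 = 5227/203
q_3 = 4 ≤ 25 < 203 = q_4, so the answer is 103/4.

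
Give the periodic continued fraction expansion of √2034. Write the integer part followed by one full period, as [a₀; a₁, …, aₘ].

[45; 10, 90]

a₀ = ⌊√2034⌋ = 45.
With m₀=0, d₀=1 and mₖ₊₁ = dₖaₖ − mₖ, dₖ₊₁ = (n − mₖ₊₁²)/dₖ, aₖ₊₁ = ⌊(a₀+mₖ₊₁)/dₖ₊₁⌋:
  k=1: m=45, d=9, a=10
  k=2: m=45, d=1, a=90
d=1 and a=2a₀=90 at k=2, so the next step gives (m, d) = (45, 9) again — its k=1 value — and the period has length 2.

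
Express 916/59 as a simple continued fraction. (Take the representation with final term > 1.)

916 = 15×59 + 31
59 = 1×31 + 28
31 = 1×28 + 3
28 = 9×3 + 1
3 = 3×1 + 0  (stop)
So 916/59 = [15; 1, 1, 9, 3].

[15; 1, 1, 9, 3]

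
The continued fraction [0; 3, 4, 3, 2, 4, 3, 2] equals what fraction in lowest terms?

Fold from the inside: start with 2/1.
  3 + 1/2 = 7/2
  4 + 2/7 = 30/7
  2 + 7/30 = 67/30
  3 + 30/67 = 231/67
  4 + 67/231 = 991/231
  3 + 231/991 = 3204/991
  0 + 991/3204 = 991/3204

991/3204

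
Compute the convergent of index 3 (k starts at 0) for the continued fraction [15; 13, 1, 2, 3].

Using pₖ = aₖpₖ₋₁ + pₖ₋₂, qₖ = aₖqₖ₋₁ + qₖ₋₂ (with p₋₁=1, p₋₂=0, q₋₁=0, q₋₂=1):
  k=0: a=15, p=15, q=1
  k=1: a=13, p=196, q=13
  k=2: a=1, p=211, q=14
  k=3: a=2, p=618, q=41

618/41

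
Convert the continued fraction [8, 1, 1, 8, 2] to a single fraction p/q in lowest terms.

307/36

Using pₖ = aₖpₖ₋₁ + pₖ₋₂ and qₖ = aₖqₖ₋₁ + qₖ₋₂:
  k=0: a=8, p=8, q=1
  k=1: a=1, p=9, q=1
  k=2: a=1, p=17, q=2
  k=3: a=8, p=145, q=17
  k=4: a=2, p=307, q=36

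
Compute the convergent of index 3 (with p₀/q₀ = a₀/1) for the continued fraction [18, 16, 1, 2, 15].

903/50

Using pₖ = aₖpₖ₋₁ + pₖ₋₂, qₖ = aₖqₖ₋₁ + qₖ₋₂ (with p₋₁=1, p₋₂=0, q₋₁=0, q₋₂=1):
  k=0: a=18, p=18, q=1
  k=1: a=16, p=289, q=16
  k=2: a=1, p=307, q=17
  k=3: a=2, p=903, q=50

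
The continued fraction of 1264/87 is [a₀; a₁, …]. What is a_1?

1264 = 14·87 + 46   →  a_0 = 14
87 = 1·46 + 41   →  a_1 = 1

1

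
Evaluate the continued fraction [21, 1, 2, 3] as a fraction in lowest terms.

217/10

Fold from the inside: start with 3/1.
  2 + 1/3 = 7/3
  1 + 3/7 = 10/7
  21 + 7/10 = 217/10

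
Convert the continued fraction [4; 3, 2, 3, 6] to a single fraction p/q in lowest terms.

648/151

Fold from the inside: start with 6/1.
  3 + 1/6 = 19/6
  2 + 6/19 = 44/19
  3 + 19/44 = 151/44
  4 + 44/151 = 648/151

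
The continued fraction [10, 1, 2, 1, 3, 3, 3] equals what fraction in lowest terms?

1739/162

Fold from the inside: start with 3/1.
  3 + 1/3 = 10/3
  3 + 3/10 = 33/10
  1 + 10/33 = 43/33
  2 + 33/43 = 119/43
  1 + 43/119 = 162/119
  10 + 119/162 = 1739/162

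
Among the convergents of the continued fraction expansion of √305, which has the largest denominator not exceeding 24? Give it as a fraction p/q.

√305 = [17; 2, 6, 2, 34, …] (period length 4).
Convergents:
  p_0/q_0 = 17/1
  p_1/q_1 = 35/2
  p_2/q_2 = 227/13
  p_3/q_3 = 489/28
q_2 = 13 ≤ 24 < 28 = q_3, so the answer is 227/13.

227/13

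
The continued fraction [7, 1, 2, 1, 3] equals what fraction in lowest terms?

116/15

Using pₖ = aₖpₖ₋₁ + pₖ₋₂ and qₖ = aₖqₖ₋₁ + qₖ₋₂:
  k=0: a=7, p=7, q=1
  k=1: a=1, p=8, q=1
  k=2: a=2, p=23, q=3
  k=3: a=1, p=31, q=4
  k=4: a=3, p=116, q=15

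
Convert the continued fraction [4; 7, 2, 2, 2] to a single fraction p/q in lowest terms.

368/89

Fold from the inside: start with 2/1.
  2 + 1/2 = 5/2
  2 + 2/5 = 12/5
  7 + 5/12 = 89/12
  4 + 12/89 = 368/89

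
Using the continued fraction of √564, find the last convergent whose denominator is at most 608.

√564 = [23; 1, 2, 1, 46, …] (period length 4).
Convergents:
  p_0/q_0 = 23/1
  p_1/q_1 = 24/1
  p_2/q_2 = 71/3
  p_3/q_3 = 95/4
  p_4/q_4 = 4441/187
  p_5/q_5 = 4536/191
  p_6/q_6 = 13513/569
  p_7/q_7 = 18049/760
q_6 = 569 ≤ 608 < 760 = q_7, so the answer is 13513/569.

13513/569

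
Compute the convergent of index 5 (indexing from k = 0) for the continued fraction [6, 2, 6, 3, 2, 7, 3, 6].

4563/706

Using pₖ = aₖpₖ₋₁ + pₖ₋₂, qₖ = aₖqₖ₋₁ + qₖ₋₂ (with p₋₁=1, p₋₂=0, q₋₁=0, q₋₂=1):
  k=0: a=6, p=6, q=1
  k=1: a=2, p=13, q=2
  k=2: a=6, p=84, q=13
  k=3: a=3, p=265, q=41
  k=4: a=2, p=614, q=95
  k=5: a=7, p=4563, q=706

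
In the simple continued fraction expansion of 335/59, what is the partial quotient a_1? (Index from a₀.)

1

335 = 5·59 + 40   →  a_0 = 5
59 = 1·40 + 19   →  a_1 = 1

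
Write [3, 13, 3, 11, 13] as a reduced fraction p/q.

18232/5929

Fold from the inside: start with 13/1.
  11 + 1/13 = 144/13
  3 + 13/144 = 445/144
  13 + 144/445 = 5929/445
  3 + 445/5929 = 18232/5929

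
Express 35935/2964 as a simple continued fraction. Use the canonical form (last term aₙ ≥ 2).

35935 = 12×2964 + 367
2964 = 8×367 + 28
367 = 13×28 + 3
28 = 9×3 + 1
3 = 3×1 + 0  (stop)
So 35935/2964 = [12; 8, 13, 9, 3].

[12; 8, 13, 9, 3]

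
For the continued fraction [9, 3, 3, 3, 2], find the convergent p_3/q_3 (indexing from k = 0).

307/33

Using pₖ = aₖpₖ₋₁ + pₖ₋₂, qₖ = aₖqₖ₋₁ + qₖ₋₂ (with p₋₁=1, p₋₂=0, q₋₁=0, q₋₂=1):
  k=0: a=9, p=9, q=1
  k=1: a=3, p=28, q=3
  k=2: a=3, p=93, q=10
  k=3: a=3, p=307, q=33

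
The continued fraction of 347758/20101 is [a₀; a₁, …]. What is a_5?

347758 = 17·20101 + 6041   →  a_0 = 17
20101 = 3·6041 + 1978   →  a_1 = 3
6041 = 3·1978 + 107   →  a_2 = 3
1978 = 18·107 + 52   →  a_3 = 18
107 = 2·52 + 3   →  a_4 = 2
52 = 17·3 + 1   →  a_5 = 17

17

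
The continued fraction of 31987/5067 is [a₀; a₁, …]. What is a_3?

31987 = 6·5067 + 1585   →  a_0 = 6
5067 = 3·1585 + 312   →  a_1 = 3
1585 = 5·312 + 25   →  a_2 = 5
312 = 12·25 + 12   →  a_3 = 12

12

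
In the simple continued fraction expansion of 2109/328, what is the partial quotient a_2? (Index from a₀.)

2109 = 6·328 + 141   →  a_0 = 6
328 = 2·141 + 46   →  a_1 = 2
141 = 3·46 + 3   →  a_2 = 3

3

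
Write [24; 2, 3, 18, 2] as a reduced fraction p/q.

Using pₖ = aₖpₖ₋₁ + pₖ₋₂ and qₖ = aₖqₖ₋₁ + qₖ₋₂:
  k=0: a=24, p=24, q=1
  k=1: a=2, p=49, q=2
  k=2: a=3, p=171, q=7
  k=3: a=18, p=3127, q=128
  k=4: a=2, p=6425, q=263

6425/263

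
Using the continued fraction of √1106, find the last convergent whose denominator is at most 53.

1297/39

√1106 = [33; 3, 1, 8, 1, 3, 66, …] (period length 6).
Convergents:
  p_0/q_0 = 33/1
  p_1/q_1 = 100/3
  p_2/q_2 = 133/4
  p_3/q_3 = 1164/35
  p_4/q_4 = 1297/39
  p_5/q_5 = 5055/152
q_4 = 39 ≤ 53 < 152 = q_5, so the answer is 1297/39.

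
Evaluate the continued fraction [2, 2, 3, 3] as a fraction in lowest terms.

56/23

Using pₖ = aₖpₖ₋₁ + pₖ₋₂ and qₖ = aₖqₖ₋₁ + qₖ₋₂:
  k=0: a=2, p=2, q=1
  k=1: a=2, p=5, q=2
  k=2: a=3, p=17, q=7
  k=3: a=3, p=56, q=23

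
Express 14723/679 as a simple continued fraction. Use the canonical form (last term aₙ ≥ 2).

14723 = 21*679 + 464
679 = 1*464 + 215
464 = 2*215 + 34
215 = 6*34 + 11
34 = 3*11 + 1
11 = 11*1 + 0  (stop)
So 14723/679 = [21; 1, 2, 6, 3, 11].

[21; 1, 2, 6, 3, 11]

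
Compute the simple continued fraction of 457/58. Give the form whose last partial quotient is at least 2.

[7; 1, 7, 3, 2]

457 = 7*58 + 51
58 = 1*51 + 7
51 = 7*7 + 2
7 = 3*2 + 1
2 = 2*1 + 0  (stop)
So 457/58 = [7; 1, 7, 3, 2].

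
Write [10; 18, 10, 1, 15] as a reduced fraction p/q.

Fold from the inside: start with 15/1.
  1 + 1/15 = 16/15
  10 + 15/16 = 175/16
  18 + 16/175 = 3166/175
  10 + 175/3166 = 31835/3166

31835/3166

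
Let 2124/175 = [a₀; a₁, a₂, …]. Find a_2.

2124 = 12·175 + 24   →  a_0 = 12
175 = 7·24 + 7   →  a_1 = 7
24 = 3·7 + 3   →  a_2 = 3

3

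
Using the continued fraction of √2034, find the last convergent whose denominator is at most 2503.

40635/901

√2034 = [45; 10, 90, …] (period length 2).
Convergents:
  p_0/q_0 = 45/1
  p_1/q_1 = 451/10
  p_2/q_2 = 40635/901
  p_3/q_3 = 406801/9020
q_2 = 901 ≤ 2503 < 9020 = q_3, so the answer is 40635/901.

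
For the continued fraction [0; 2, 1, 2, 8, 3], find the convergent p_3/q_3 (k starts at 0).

3/8

Using pₖ = aₖpₖ₋₁ + pₖ₋₂, qₖ = aₖqₖ₋₁ + qₖ₋₂ (with p₋₁=1, p₋₂=0, q₋₁=0, q₋₂=1):
  k=0: a=0, p=0, q=1
  k=1: a=2, p=1, q=2
  k=2: a=1, p=1, q=3
  k=3: a=2, p=3, q=8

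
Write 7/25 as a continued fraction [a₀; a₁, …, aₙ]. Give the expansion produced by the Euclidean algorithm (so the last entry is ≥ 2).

[0; 3, 1, 1, 3]

7 = 0×25 + 7
25 = 3×7 + 4
7 = 1×4 + 3
4 = 1×3 + 1
3 = 3×1 + 0  (stop)
So 7/25 = [0; 3, 1, 1, 3].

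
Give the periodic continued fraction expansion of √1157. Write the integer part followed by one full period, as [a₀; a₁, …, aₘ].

[34; 68]

a₀ = ⌊√1157⌋ = 34.
With m₀=0, d₀=1 and mₖ₊₁ = dₖaₖ − mₖ, dₖ₊₁ = (n − mₖ₊₁²)/dₖ, aₖ₊₁ = ⌊(a₀+mₖ₊₁)/dₖ₊₁⌋:
  k=1: m=34, d=1, a=68
d=1 and a=2a₀=68 at k=1, so the next step gives (m, d) = (34, 1) again — its k=1 value — and the period has length 1.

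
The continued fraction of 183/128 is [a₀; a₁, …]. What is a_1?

2

183 = 1·128 + 55   →  a_0 = 1
128 = 2·55 + 18   →  a_1 = 2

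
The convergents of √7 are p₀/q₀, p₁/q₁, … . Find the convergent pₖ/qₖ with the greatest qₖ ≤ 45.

82/31

√7 = [2; 1, 1, 1, 4, …] (period length 4).
Convergents:
  p_0/q_0 = 2/1
  p_1/q_1 = 3/1
  p_2/q_2 = 5/2
  p_3/q_3 = 8/3
  p_4/q_4 = 37/14
  p_5/q_5 = 45/17
  p_6/q_6 = 82/31
  p_7/q_7 = 127/48
q_6 = 31 ≤ 45 < 48 = q_7, so the answer is 82/31.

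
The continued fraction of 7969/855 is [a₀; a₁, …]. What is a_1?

7969 = 9·855 + 274   →  a_0 = 9
855 = 3·274 + 33   →  a_1 = 3

3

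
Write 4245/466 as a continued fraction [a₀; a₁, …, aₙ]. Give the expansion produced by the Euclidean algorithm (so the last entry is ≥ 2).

[9; 9, 7, 3, 2]

4245 = 9·466 + 51
466 = 9·51 + 7
51 = 7·7 + 2
7 = 3·2 + 1
2 = 2·1 + 0  (stop)
So 4245/466 = [9; 9, 7, 3, 2].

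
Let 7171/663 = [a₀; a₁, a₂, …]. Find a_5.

3

7171 = 10·663 + 541   →  a_0 = 10
663 = 1·541 + 122   →  a_1 = 1
541 = 4·122 + 53   →  a_2 = 4
122 = 2·53 + 16   →  a_3 = 2
53 = 3·16 + 5   →  a_4 = 3
16 = 3·5 + 1   →  a_5 = 3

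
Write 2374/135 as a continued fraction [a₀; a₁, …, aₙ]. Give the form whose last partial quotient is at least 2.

2374 = 17×135 + 79
135 = 1×79 + 56
79 = 1×56 + 23
56 = 2×23 + 10
23 = 2×10 + 3
10 = 3×3 + 1
3 = 3×1 + 0  (stop)
So 2374/135 = [17; 1, 1, 2, 2, 3, 3].

[17; 1, 1, 2, 2, 3, 3]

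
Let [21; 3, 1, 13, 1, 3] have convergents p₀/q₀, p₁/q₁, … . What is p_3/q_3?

1169/55

Using pₖ = aₖpₖ₋₁ + pₖ₋₂, qₖ = aₖqₖ₋₁ + qₖ₋₂ (with p₋₁=1, p₋₂=0, q₋₁=0, q₋₂=1):
  k=0: a=21, p=21, q=1
  k=1: a=3, p=64, q=3
  k=2: a=1, p=85, q=4
  k=3: a=13, p=1169, q=55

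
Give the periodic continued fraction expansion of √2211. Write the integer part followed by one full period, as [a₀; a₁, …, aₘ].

[47; 47, 94]

a₀ = ⌊√2211⌋ = 47.
With m₀=0, d₀=1 and mₖ₊₁ = dₖaₖ − mₖ, dₖ₊₁ = (n − mₖ₊₁²)/dₖ, aₖ₊₁ = ⌊(a₀+mₖ₊₁)/dₖ₊₁⌋:
  k=1: m=47, d=2, a=47
  k=2: m=47, d=1, a=94
d=1 and a=2a₀=94 at k=2, so the next step gives (m, d) = (47, 2) again — its k=1 value — and the period has length 2.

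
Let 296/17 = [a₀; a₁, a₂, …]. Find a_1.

296 = 17·17 + 7   →  a_0 = 17
17 = 2·7 + 3   →  a_1 = 2

2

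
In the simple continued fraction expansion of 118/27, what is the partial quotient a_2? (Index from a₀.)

118 = 4·27 + 10   →  a_0 = 4
27 = 2·10 + 7   →  a_1 = 2
10 = 1·7 + 3   →  a_2 = 1

1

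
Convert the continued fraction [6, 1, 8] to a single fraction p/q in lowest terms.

Fold from the inside: start with 8/1.
  1 + 1/8 = 9/8
  6 + 8/9 = 62/9

62/9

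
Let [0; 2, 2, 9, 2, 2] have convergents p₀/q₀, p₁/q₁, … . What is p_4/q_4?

Using pₖ = aₖpₖ₋₁ + pₖ₋₂, qₖ = aₖqₖ₋₁ + qₖ₋₂ (with p₋₁=1, p₋₂=0, q₋₁=0, q₋₂=1):
  k=0: a=0, p=0, q=1
  k=1: a=2, p=1, q=2
  k=2: a=2, p=2, q=5
  k=3: a=9, p=19, q=47
  k=4: a=2, p=40, q=99

40/99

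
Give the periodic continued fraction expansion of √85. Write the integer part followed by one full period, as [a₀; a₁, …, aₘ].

a₀ = ⌊√85⌋ = 9.
With m₀=0, d₀=1 and mₖ₊₁ = dₖaₖ − mₖ, dₖ₊₁ = (n − mₖ₊₁²)/dₖ, aₖ₊₁ = ⌊(a₀+mₖ₊₁)/dₖ₊₁⌋:
  k=1: m=9, d=4, a=4
  k=2: m=7, d=9, a=1
  k=3: m=2, d=9, a=1
  k=4: m=7, d=4, a=4
  k=5: m=9, d=1, a=18
d=1 and a=2a₀=18 at k=5, so the next step gives (m, d) = (9, 4) again — its k=1 value — and the period has length 5.

[9; 4, 1, 1, 4, 18]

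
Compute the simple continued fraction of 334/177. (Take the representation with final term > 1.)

334 = 1·177 + 157
177 = 1·157 + 20
157 = 7·20 + 17
20 = 1·17 + 3
17 = 5·3 + 2
3 = 1·2 + 1
2 = 2·1 + 0  (stop)
So 334/177 = [1; 1, 7, 1, 5, 1, 2].

[1; 1, 7, 1, 5, 1, 2]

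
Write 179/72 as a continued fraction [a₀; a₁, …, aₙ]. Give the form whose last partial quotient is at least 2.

[2; 2, 17, 2]

179 = 2×72 + 35
72 = 2×35 + 2
35 = 17×2 + 1
2 = 2×1 + 0  (stop)
So 179/72 = [2; 2, 17, 2].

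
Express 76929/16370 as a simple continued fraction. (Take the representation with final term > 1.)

[4; 1, 2, 3, 16, 14, 3, 2]

76929 = 4·16370 + 11449
16370 = 1·11449 + 4921
11449 = 2·4921 + 1607
4921 = 3·1607 + 100
1607 = 16·100 + 7
100 = 14·7 + 2
7 = 3·2 + 1
2 = 2·1 + 0  (stop)
So 76929/16370 = [4; 1, 2, 3, 16, 14, 3, 2].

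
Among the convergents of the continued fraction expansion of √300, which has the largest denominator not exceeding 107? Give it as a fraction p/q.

1351/78

√300 = [17; 3, 8, 3, 34, …] (period length 4).
Convergents:
  p_0/q_0 = 17/1
  p_1/q_1 = 52/3
  p_2/q_2 = 433/25
  p_3/q_3 = 1351/78
  p_4/q_4 = 46367/2677
q_3 = 78 ≤ 107 < 2677 = q_4, so the answer is 1351/78.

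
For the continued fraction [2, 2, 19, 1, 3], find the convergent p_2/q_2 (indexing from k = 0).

97/39

Using pₖ = aₖpₖ₋₁ + pₖ₋₂, qₖ = aₖqₖ₋₁ + qₖ₋₂ (with p₋₁=1, p₋₂=0, q₋₁=0, q₋₂=1):
  k=0: a=2, p=2, q=1
  k=1: a=2, p=5, q=2
  k=2: a=19, p=97, q=39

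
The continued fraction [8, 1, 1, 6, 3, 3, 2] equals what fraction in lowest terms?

2672/313

Fold from the inside: start with 2/1.
  3 + 1/2 = 7/2
  3 + 2/7 = 23/7
  6 + 7/23 = 145/23
  1 + 23/145 = 168/145
  1 + 145/168 = 313/168
  8 + 168/313 = 2672/313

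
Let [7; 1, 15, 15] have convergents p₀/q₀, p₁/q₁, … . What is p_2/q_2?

Using pₖ = aₖpₖ₋₁ + pₖ₋₂, qₖ = aₖqₖ₋₁ + qₖ₋₂ (with p₋₁=1, p₋₂=0, q₋₁=0, q₋₂=1):
  k=0: a=7, p=7, q=1
  k=1: a=1, p=8, q=1
  k=2: a=15, p=127, q=16

127/16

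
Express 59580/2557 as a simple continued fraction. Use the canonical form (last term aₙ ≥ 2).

[23; 3, 3, 13, 6, 3]

59580 = 23*2557 + 769
2557 = 3*769 + 250
769 = 3*250 + 19
250 = 13*19 + 3
19 = 6*3 + 1
3 = 3*1 + 0  (stop)
So 59580/2557 = [23; 3, 3, 13, 6, 3].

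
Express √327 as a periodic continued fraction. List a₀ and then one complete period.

[18; 12, 36]

a₀ = ⌊√327⌋ = 18.
With m₀=0, d₀=1 and mₖ₊₁ = dₖaₖ − mₖ, dₖ₊₁ = (n − mₖ₊₁²)/dₖ, aₖ₊₁ = ⌊(a₀+mₖ₊₁)/dₖ₊₁⌋:
  k=1: m=18, d=3, a=12
  k=2: m=18, d=1, a=36
d=1 and a=2a₀=36 at k=2, so the next step gives (m, d) = (18, 3) again — its k=1 value — and the period has length 2.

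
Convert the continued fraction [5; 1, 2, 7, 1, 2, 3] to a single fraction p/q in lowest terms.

Fold from the inside: start with 3/1.
  2 + 1/3 = 7/3
  1 + 3/7 = 10/7
  7 + 7/10 = 77/10
  2 + 10/77 = 164/77
  1 + 77/164 = 241/164
  5 + 164/241 = 1369/241

1369/241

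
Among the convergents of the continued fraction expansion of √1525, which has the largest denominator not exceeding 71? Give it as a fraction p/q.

1523/39

√1525 = [39; 19, 1, 1, 19, 78, …] (period length 5).
Convergents:
  p_0/q_0 = 39/1
  p_1/q_1 = 742/19
  p_2/q_2 = 781/20
  p_3/q_3 = 1523/39
  p_4/q_4 = 29718/761
q_3 = 39 ≤ 71 < 761 = q_4, so the answer is 1523/39.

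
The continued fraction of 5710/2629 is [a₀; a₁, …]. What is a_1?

5

5710 = 2·2629 + 452   →  a_0 = 2
2629 = 5·452 + 369   →  a_1 = 5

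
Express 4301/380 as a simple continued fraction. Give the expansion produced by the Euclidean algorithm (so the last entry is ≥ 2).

4301 = 11*380 + 121
380 = 3*121 + 17
121 = 7*17 + 2
17 = 8*2 + 1
2 = 2*1 + 0  (stop)
So 4301/380 = [11; 3, 7, 8, 2].

[11; 3, 7, 8, 2]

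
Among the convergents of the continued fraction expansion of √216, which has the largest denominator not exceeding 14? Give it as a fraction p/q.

147/10

√216 = [14; 1, 2, 3, 2, 1, 28, …] (period length 6).
Convergents:
  p_0/q_0 = 14/1
  p_1/q_1 = 15/1
  p_2/q_2 = 44/3
  p_3/q_3 = 147/10
  p_4/q_4 = 338/23
q_3 = 10 ≤ 14 < 23 = q_4, so the answer is 147/10.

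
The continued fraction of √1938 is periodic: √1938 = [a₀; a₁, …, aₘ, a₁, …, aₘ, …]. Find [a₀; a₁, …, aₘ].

[44; 44, 88]

a₀ = ⌊√1938⌋ = 44.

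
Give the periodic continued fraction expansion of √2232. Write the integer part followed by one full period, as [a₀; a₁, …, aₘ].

[47; 4, 10, 4, 94]

a₀ = ⌊√2232⌋ = 47.
With m₀=0, d₀=1 and mₖ₊₁ = dₖaₖ − mₖ, dₖ₊₁ = (n − mₖ₊₁²)/dₖ, aₖ₊₁ = ⌊(a₀+mₖ₊₁)/dₖ₊₁⌋:
  k=1: m=47, d=23, a=4
  k=2: m=45, d=9, a=10
  k=3: m=45, d=23, a=4
  k=4: m=47, d=1, a=94
d=1 and a=2a₀=94 at k=4, so the next step gives (m, d) = (47, 23) again — its k=1 value — and the period has length 4.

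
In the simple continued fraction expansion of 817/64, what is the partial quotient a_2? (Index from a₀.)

817 = 12·64 + 49   →  a_0 = 12
64 = 1·49 + 15   →  a_1 = 1
49 = 3·15 + 4   →  a_2 = 3

3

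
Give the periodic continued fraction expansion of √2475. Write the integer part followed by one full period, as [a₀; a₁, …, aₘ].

a₀ = ⌊√2475⌋ = 49.
With m₀=0, d₀=1 and mₖ₊₁ = dₖaₖ − mₖ, dₖ₊₁ = (n − mₖ₊₁²)/dₖ, aₖ₊₁ = ⌊(a₀+mₖ₊₁)/dₖ₊₁⌋:
  k=1: m=49, d=74, a=1
  k=2: m=25, d=25, a=2
  k=3: m=25, d=74, a=1
  k=4: m=49, d=1, a=98
d=1 and a=2a₀=98 at k=4, so the next step gives (m, d) = (49, 74) again — its k=1 value — and the period has length 4.

[49; 1, 2, 1, 98]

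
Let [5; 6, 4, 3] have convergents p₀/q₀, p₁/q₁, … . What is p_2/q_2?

129/25

Using pₖ = aₖpₖ₋₁ + pₖ₋₂, qₖ = aₖqₖ₋₁ + qₖ₋₂ (with p₋₁=1, p₋₂=0, q₋₁=0, q₋₂=1):
  k=0: a=5, p=5, q=1
  k=1: a=6, p=31, q=6
  k=2: a=4, p=129, q=25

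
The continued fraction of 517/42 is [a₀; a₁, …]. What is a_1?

517 = 12·42 + 13   →  a_0 = 12
42 = 3·13 + 3   →  a_1 = 3

3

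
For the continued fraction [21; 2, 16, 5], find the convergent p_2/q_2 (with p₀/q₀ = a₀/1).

Using pₖ = aₖpₖ₋₁ + pₖ₋₂, qₖ = aₖqₖ₋₁ + qₖ₋₂ (with p₋₁=1, p₋₂=0, q₋₁=0, q₋₂=1):
  k=0: a=21, p=21, q=1
  k=1: a=2, p=43, q=2
  k=2: a=16, p=709, q=33

709/33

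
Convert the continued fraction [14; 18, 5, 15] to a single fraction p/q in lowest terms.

Fold from the inside: start with 15/1.
  5 + 1/15 = 76/15
  18 + 15/76 = 1383/76
  14 + 76/1383 = 19438/1383

19438/1383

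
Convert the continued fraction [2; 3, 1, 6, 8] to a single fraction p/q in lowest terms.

497/220

Using pₖ = aₖpₖ₋₁ + pₖ₋₂ and qₖ = aₖqₖ₋₁ + qₖ₋₂:
  k=0: a=2, p=2, q=1
  k=1: a=3, p=7, q=3
  k=2: a=1, p=9, q=4
  k=3: a=6, p=61, q=27
  k=4: a=8, p=497, q=220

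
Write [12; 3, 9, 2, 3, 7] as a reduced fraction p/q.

18409/1494

Fold from the inside: start with 7/1.
  3 + 1/7 = 22/7
  2 + 7/22 = 51/22
  9 + 22/51 = 481/51
  3 + 51/481 = 1494/481
  12 + 481/1494 = 18409/1494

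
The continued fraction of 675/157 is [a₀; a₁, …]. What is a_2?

675 = 4·157 + 47   →  a_0 = 4
157 = 3·47 + 16   →  a_1 = 3
47 = 2·16 + 15   →  a_2 = 2

2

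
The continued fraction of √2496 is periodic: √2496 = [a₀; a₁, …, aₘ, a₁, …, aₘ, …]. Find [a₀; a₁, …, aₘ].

a₀ = ⌊√2496⌋ = 49.
With m₀=0, d₀=1 and mₖ₊₁ = dₖaₖ − mₖ, dₖ₊₁ = (n − mₖ₊₁²)/dₖ, aₖ₊₁ = ⌊(a₀+mₖ₊₁)/dₖ₊₁⌋:
  k=1: m=49, d=95, a=1
  k=2: m=46, d=4, a=23
  k=3: m=46, d=95, a=1
  k=4: m=49, d=1, a=98
d=1 and a=2a₀=98 at k=4, so the next step gives (m, d) = (49, 95) again — its k=1 value — and the period has length 4.

[49; 1, 23, 1, 98]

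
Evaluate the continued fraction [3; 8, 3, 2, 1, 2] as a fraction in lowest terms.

Using pₖ = aₖpₖ₋₁ + pₖ₋₂ and qₖ = aₖqₖ₋₁ + qₖ₋₂:
  k=0: a=3, p=3, q=1
  k=1: a=8, p=25, q=8
  k=2: a=3, p=78, q=25
  k=3: a=2, p=181, q=58
  k=4: a=1, p=259, q=83
  k=5: a=2, p=699, q=224

699/224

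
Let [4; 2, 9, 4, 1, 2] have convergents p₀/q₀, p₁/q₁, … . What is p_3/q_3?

349/78

Using pₖ = aₖpₖ₋₁ + pₖ₋₂, qₖ = aₖqₖ₋₁ + qₖ₋₂ (with p₋₁=1, p₋₂=0, q₋₁=0, q₋₂=1):
  k=0: a=4, p=4, q=1
  k=1: a=2, p=9, q=2
  k=2: a=9, p=85, q=19
  k=3: a=4, p=349, q=78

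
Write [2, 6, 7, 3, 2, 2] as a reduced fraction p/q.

1646/761

Using pₖ = aₖpₖ₋₁ + pₖ₋₂ and qₖ = aₖqₖ₋₁ + qₖ₋₂:
  k=0: a=2, p=2, q=1
  k=1: a=6, p=13, q=6
  k=2: a=7, p=93, q=43
  k=3: a=3, p=292, q=135
  k=4: a=2, p=677, q=313
  k=5: a=2, p=1646, q=761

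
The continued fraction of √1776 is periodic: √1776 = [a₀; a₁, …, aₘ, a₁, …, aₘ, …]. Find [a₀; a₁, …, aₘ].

a₀ = ⌊√1776⌋ = 42.
With m₀=0, d₀=1 and mₖ₊₁ = dₖaₖ − mₖ, dₖ₊₁ = (n − mₖ₊₁²)/dₖ, aₖ₊₁ = ⌊(a₀+mₖ₊₁)/dₖ₊₁⌋:
  k=1: m=42, d=12, a=7
  k=2: m=42, d=1, a=84
d=1 and a=2a₀=84 at k=2, so the next step gives (m, d) = (42, 12) again — its k=1 value — and the period has length 2.

[42; 7, 84]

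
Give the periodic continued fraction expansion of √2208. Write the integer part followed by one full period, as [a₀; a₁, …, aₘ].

[46; 1, 92]

a₀ = ⌊√2208⌋ = 46.
With m₀=0, d₀=1 and mₖ₊₁ = dₖaₖ − mₖ, dₖ₊₁ = (n − mₖ₊₁²)/dₖ, aₖ₊₁ = ⌊(a₀+mₖ₊₁)/dₖ₊₁⌋:
  k=1: m=46, d=92, a=1
  k=2: m=46, d=1, a=92
d=1 and a=2a₀=92 at k=2, so the next step gives (m, d) = (46, 92) again — its k=1 value — and the period has length 2.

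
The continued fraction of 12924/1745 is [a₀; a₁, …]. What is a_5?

12924 = 7·1745 + 709   →  a_0 = 7
1745 = 2·709 + 327   →  a_1 = 2
709 = 2·327 + 55   →  a_2 = 2
327 = 5·55 + 52   →  a_3 = 5
55 = 1·52 + 3   →  a_4 = 1
52 = 17·3 + 1   →  a_5 = 17

17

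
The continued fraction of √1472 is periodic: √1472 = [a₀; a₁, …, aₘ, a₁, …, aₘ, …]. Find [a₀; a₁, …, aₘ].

[38; 2, 1, 2, 1, 2, 76]

a₀ = ⌊√1472⌋ = 38.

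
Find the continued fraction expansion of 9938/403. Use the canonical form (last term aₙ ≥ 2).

[24; 1, 1, 1, 16, 8]

9938 = 24*403 + 266
403 = 1*266 + 137
266 = 1*137 + 129
137 = 1*129 + 8
129 = 16*8 + 1
8 = 8*1 + 0  (stop)
So 9938/403 = [24; 1, 1, 1, 16, 8].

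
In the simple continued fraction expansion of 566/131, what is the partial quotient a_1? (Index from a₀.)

566 = 4·131 + 42   →  a_0 = 4
131 = 3·42 + 5   →  a_1 = 3

3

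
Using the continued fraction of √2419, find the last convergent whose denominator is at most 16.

√2419 = [49; 5, 2, 5, 98, …] (period length 4).
Convergents:
  p_0/q_0 = 49/1
  p_1/q_1 = 246/5
  p_2/q_2 = 541/11
  p_3/q_3 = 2951/60
q_2 = 11 ≤ 16 < 60 = q_3, so the answer is 541/11.

541/11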